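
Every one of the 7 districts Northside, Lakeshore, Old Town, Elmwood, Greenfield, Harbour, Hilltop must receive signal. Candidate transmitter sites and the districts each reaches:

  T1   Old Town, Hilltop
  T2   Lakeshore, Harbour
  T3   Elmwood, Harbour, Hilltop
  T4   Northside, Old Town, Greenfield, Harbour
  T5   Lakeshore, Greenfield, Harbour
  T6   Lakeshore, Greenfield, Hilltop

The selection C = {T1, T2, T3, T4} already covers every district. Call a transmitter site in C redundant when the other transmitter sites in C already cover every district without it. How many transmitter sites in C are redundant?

1

Drop T1: the rest still cover every district — redundant.
Drop T2: Lakeshore uncovered — not redundant.
Drop T3: Elmwood uncovered — not redundant.
Drop T4: Northside, Greenfield uncovered — not redundant.
1 redundant: T1.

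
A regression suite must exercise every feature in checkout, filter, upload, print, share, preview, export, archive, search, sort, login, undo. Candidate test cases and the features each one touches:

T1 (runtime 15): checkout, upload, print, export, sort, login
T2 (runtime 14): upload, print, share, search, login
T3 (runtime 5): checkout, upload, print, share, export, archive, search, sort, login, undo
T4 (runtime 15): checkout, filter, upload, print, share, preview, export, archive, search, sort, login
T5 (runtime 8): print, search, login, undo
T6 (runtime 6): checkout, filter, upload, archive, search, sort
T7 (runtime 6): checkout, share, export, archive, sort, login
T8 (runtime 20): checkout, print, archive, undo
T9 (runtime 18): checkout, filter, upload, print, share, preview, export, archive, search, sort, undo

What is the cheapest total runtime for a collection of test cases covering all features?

T3, T4 cover every feature at runtime 5 + 15 = 20.
Any cover uses at least 2 test cases; among all covering selections none totals below 20.

20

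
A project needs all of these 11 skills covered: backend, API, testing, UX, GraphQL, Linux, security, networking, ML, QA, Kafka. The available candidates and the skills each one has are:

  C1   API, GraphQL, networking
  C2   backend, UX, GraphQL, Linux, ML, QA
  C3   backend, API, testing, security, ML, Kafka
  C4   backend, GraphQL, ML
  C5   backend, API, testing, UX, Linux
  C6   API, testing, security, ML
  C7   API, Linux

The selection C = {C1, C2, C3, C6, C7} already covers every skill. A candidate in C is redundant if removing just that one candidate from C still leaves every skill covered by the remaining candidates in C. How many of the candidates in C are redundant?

Drop C1: networking uncovered — not redundant.
Drop C2: UX, QA uncovered — not redundant.
Drop C3: Kafka uncovered — not redundant.
Drop C6: the rest still cover every skill — redundant.
Drop C7: the rest still cover every skill — redundant.
2 redundant: C6, C7.

2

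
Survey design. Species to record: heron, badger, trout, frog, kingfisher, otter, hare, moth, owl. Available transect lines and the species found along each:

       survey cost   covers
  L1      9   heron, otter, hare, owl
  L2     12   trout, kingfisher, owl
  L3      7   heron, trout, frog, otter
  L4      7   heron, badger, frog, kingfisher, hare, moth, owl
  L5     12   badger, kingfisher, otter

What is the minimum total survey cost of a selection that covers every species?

L3, L4 cover every species at survey cost 7 + 7 = 14.
Any cover uses at least 2 transects; among all covering selections none totals below 14.

14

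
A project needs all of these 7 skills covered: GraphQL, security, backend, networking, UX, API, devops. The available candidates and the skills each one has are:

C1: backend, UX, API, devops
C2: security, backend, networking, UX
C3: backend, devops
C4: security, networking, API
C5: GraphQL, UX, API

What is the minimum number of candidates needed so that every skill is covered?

3

C1, C2, C5 together cover {GraphQL, security, backend, networking, UX, API, devops} — every skill.
No 2 of the 5 candidates cover everything (all 10 pairs fall short), so 3 is minimum.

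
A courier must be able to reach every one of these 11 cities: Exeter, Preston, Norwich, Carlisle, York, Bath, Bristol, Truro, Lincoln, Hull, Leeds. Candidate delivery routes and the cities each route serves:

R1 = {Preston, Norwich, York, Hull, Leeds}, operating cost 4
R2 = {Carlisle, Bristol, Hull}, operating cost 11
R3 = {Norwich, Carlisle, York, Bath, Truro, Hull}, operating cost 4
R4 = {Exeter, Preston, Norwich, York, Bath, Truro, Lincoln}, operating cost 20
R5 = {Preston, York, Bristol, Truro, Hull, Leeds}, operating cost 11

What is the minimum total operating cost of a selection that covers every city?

R1, R2, R4 cover every city at operating cost 4 + 11 + 20 = 35.
Any cover uses at least 3 routes; among all covering selections none totals below 35.

35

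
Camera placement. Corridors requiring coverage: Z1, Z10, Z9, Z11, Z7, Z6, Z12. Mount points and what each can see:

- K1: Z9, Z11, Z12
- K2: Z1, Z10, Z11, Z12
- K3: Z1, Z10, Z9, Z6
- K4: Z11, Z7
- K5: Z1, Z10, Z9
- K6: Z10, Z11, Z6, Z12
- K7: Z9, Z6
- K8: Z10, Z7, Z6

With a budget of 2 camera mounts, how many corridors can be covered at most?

Choosing K1, K3 covers {Z1, Z10, Z9, Z11, Z6, Z12} — 6 corridors.
No choice of 2 camera mounts does better; here Z7 is left uncovered.

6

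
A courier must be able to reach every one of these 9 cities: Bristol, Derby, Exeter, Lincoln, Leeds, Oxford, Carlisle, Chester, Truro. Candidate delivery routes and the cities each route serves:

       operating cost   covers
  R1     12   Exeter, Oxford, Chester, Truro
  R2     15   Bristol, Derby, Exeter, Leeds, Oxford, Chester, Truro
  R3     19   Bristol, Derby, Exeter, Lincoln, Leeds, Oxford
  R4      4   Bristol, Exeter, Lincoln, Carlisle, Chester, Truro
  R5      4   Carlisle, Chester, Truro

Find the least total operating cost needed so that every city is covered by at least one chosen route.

R2, R4 cover every city at operating cost 15 + 4 = 19.
Any cover uses at least 2 routes; among all covering selections none totals below 19.

19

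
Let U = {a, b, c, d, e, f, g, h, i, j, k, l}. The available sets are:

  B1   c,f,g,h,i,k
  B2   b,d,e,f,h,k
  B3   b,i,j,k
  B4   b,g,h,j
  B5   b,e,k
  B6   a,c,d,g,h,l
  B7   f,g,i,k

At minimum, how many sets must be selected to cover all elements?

B2, B3, B6 together cover {a, b, c, d, e, f, g, h, i, j, k, l} — every element.
No 2 of the 7 sets cover everything (all 21 pairs fall short), so 3 is minimum.
Greedy (largest uncovered first) would take B1, B2, B6, B3 — 4 sets — but 3 suffice.

3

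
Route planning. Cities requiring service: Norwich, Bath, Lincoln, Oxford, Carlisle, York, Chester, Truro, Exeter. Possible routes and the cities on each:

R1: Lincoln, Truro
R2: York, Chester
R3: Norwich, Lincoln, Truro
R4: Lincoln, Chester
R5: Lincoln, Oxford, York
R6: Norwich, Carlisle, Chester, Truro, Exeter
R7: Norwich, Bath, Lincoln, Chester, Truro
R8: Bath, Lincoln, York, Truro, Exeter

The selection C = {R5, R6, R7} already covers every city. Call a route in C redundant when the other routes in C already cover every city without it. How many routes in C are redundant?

Drop R5: Oxford, York uncovered — not redundant.
Drop R6: Carlisle, Exeter uncovered — not redundant.
Drop R7: Bath uncovered — not redundant.
None of the routes in C is redundant.

0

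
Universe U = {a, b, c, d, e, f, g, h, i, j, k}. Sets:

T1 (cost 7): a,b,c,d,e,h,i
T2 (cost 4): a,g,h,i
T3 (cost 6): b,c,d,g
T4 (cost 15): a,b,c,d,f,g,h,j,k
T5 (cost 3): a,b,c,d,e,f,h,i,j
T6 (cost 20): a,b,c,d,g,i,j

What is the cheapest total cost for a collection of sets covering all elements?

T4, T5 cover every element at cost 15 + 3 = 18.
Any cover uses at least 2 sets; among all covering selections none totals below 18.

18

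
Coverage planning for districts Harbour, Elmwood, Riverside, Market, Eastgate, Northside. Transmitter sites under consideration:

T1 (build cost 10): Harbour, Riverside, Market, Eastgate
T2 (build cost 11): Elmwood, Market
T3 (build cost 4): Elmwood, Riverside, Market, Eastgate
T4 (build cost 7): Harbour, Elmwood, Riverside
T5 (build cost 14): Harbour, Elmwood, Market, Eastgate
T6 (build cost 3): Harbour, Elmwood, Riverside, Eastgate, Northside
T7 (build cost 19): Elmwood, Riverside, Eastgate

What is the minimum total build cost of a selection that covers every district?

7

T3, T6 cover every district at build cost 4 + 3 = 7.
Any cover uses at least 2 transmitter sites; among all covering selections none totals below 7.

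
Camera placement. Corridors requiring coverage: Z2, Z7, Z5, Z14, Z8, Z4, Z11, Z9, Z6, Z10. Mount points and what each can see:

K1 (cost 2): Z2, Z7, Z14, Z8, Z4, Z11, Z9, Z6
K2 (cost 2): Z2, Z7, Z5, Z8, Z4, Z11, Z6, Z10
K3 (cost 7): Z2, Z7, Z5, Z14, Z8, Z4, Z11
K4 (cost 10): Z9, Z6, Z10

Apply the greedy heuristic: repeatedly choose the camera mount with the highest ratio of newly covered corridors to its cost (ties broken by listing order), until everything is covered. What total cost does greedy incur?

4

Pick 1: K1 adds 8 new (Z2, Z7, Z14, Z8, Z4, Z11, Z9, Z6) at cost 2 (ratio 8/2).
Pick 2: K2 adds 2 new (Z5, Z10) at cost 2 (ratio 2/2).
Greedy total cost: 2 + 2 = 4.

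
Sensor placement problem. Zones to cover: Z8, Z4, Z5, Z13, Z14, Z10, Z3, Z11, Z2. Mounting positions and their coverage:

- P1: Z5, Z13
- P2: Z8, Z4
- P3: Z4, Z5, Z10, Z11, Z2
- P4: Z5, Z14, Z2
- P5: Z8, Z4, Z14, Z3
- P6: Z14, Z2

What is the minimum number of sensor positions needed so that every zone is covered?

P1, P3, P5 together cover {Z8, Z4, Z5, Z13, Z14, Z10, Z3, Z11, Z2} — every zone.
No 2 of the 6 sensor positions cover everything (all 15 pairs fall short), so 3 is minimum.

3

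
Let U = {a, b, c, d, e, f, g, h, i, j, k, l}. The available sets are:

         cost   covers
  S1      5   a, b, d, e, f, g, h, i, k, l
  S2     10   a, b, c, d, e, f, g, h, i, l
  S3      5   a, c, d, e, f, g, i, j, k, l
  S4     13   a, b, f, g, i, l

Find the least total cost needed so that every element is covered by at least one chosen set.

S1, S3 cover every element at cost 5 + 5 = 10.
Any cover uses at least 2 sets; among all covering selections none totals below 10.

10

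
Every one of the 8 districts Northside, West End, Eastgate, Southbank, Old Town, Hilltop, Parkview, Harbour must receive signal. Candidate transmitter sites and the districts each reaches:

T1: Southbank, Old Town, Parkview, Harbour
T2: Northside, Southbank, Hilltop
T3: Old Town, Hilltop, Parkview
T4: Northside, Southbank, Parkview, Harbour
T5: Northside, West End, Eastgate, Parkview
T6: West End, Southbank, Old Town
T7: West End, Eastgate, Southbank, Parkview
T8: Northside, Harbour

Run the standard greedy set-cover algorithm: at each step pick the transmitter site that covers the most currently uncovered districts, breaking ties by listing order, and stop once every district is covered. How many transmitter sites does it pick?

Pick 1: T1 covers 4 new districts (Southbank, Old Town, Parkview, Harbour).
Pick 2: T5 covers 3 new districts (Northside, West End, Eastgate).
Pick 3: T2 covers 1 new districts (Hilltop).
Greedy uses 3 transmitter sites.

3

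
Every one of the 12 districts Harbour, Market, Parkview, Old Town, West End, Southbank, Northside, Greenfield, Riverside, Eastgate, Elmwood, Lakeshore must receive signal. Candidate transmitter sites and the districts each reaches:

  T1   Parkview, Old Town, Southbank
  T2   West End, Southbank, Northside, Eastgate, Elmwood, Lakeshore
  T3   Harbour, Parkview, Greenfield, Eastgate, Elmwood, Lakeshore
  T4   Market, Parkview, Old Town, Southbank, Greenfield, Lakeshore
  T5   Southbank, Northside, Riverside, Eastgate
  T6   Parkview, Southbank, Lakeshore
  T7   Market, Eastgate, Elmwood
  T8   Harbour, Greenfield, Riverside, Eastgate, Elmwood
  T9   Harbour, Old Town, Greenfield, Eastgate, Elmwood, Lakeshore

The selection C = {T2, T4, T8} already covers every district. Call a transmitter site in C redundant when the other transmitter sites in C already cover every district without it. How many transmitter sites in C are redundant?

Drop T2: West End, Northside uncovered — not redundant.
Drop T4: Market, Parkview, Old Town uncovered — not redundant.
Drop T8: Harbour, Riverside uncovered — not redundant.
None of the transmitter sites in C is redundant.

0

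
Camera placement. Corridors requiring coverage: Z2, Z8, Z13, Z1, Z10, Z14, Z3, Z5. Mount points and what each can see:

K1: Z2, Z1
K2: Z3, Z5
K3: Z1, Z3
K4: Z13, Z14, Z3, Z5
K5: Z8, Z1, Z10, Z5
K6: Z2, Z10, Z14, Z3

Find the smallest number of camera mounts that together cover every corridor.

K1, K4, K5 together cover {Z2, Z8, Z13, Z1, Z10, Z14, Z3, Z5} — every corridor.
No 2 of the 6 camera mounts cover everything (all 15 pairs fall short), so 3 is minimum.

3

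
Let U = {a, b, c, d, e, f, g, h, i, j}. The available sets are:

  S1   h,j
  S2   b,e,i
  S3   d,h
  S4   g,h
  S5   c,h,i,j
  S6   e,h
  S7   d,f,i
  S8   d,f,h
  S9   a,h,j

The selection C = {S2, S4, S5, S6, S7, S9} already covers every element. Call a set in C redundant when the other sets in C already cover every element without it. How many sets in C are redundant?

1

Drop S2: b uncovered — not redundant.
Drop S4: g uncovered — not redundant.
Drop S5: c uncovered — not redundant.
Drop S6: the rest still cover every element — redundant.
Drop S7: d, f uncovered — not redundant.
Drop S9: a uncovered — not redundant.
1 redundant: S6.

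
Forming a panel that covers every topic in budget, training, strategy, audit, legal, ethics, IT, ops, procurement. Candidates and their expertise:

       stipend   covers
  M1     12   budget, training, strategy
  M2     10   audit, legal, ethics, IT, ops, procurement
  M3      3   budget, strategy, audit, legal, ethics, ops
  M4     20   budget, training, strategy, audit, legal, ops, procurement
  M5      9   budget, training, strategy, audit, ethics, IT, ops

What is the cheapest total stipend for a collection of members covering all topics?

19

M2, M5 cover every topic at stipend 10 + 9 = 19.
Any cover uses at least 2 members; among all covering selections none totals below 19.
Greedy by coverage-per-stipend would pick M3, M5, M2 for 22 — worse than the optimum 19.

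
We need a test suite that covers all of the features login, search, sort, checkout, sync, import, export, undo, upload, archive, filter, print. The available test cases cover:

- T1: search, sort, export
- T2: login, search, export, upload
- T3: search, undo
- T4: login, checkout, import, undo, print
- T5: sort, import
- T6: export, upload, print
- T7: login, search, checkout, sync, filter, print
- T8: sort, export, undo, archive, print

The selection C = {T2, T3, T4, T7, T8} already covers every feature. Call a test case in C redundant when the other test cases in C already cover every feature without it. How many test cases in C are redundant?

1

Drop T2: upload uncovered — not redundant.
Drop T3: the rest still cover every feature — redundant.
Drop T4: import uncovered — not redundant.
Drop T7: sync, filter uncovered — not redundant.
Drop T8: sort, archive uncovered — not redundant.
1 redundant: T3.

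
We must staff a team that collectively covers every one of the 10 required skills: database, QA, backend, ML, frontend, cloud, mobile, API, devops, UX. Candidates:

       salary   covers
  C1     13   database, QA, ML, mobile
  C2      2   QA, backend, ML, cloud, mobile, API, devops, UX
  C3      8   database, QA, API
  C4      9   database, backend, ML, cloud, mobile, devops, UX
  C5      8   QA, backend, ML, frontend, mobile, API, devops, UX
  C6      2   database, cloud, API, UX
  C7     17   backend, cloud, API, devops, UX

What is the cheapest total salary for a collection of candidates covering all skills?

C5, C6 cover every skill at salary 8 + 2 = 10.
Any cover uses at least 2 candidates; among all covering selections none totals below 10.

10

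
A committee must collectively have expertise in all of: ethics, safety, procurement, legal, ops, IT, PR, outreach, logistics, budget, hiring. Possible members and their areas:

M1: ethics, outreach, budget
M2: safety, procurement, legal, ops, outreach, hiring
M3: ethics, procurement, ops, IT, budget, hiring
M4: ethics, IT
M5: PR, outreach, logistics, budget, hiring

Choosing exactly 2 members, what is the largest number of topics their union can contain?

9

Choosing M2, M3 covers {ethics, safety, procurement, legal, ops, IT, outreach, budget, hiring} — 9 topics.
No choice of 2 members does better; here PR, logistics are left uncovered.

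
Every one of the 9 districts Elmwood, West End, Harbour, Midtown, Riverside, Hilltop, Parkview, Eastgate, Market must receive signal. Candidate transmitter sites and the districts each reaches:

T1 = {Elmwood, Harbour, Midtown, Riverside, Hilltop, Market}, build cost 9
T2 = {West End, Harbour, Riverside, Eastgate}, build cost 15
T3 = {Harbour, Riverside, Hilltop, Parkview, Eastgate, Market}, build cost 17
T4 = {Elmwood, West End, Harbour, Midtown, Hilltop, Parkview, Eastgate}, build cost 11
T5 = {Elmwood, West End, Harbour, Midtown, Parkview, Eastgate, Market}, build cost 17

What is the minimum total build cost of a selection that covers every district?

20

T1, T4 cover every district at build cost 9 + 11 = 20.
Any cover uses at least 2 transmitter sites; among all covering selections none totals below 20.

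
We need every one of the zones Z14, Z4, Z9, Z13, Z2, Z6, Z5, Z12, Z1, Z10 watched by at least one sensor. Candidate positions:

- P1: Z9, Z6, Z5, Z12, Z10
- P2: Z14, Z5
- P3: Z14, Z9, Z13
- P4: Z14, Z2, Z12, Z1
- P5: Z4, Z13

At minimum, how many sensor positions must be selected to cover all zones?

3

P1, P4, P5 together cover {Z14, Z4, Z9, Z13, Z2, Z6, Z5, Z12, Z1, Z10} — every zone.
No 2 of the 5 sensor positions cover everything (all 10 pairs fall short), so 3 is minimum.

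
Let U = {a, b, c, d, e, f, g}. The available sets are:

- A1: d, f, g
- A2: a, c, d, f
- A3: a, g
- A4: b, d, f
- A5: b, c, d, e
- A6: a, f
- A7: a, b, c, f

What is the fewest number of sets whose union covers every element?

3

A1, A2, A5 together cover {a, b, c, d, e, f, g} — every element.
No 2 of the 7 sets cover everything (all 21 pairs fall short), so 3 is minimum.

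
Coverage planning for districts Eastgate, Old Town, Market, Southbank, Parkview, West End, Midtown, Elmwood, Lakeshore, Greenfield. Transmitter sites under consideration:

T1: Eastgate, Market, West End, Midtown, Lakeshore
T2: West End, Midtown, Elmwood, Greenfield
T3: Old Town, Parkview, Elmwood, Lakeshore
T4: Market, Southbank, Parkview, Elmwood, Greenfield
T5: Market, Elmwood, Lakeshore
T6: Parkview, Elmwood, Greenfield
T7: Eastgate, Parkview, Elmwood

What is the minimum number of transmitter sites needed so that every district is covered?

3

T1, T3, T4 together cover {Eastgate, Old Town, Market, Southbank, Parkview, West End, Midtown, Elmwood, Lakeshore, Greenfield} — every district.
No 2 of the 7 transmitter sites cover everything (all 21 pairs fall short), so 3 is minimum.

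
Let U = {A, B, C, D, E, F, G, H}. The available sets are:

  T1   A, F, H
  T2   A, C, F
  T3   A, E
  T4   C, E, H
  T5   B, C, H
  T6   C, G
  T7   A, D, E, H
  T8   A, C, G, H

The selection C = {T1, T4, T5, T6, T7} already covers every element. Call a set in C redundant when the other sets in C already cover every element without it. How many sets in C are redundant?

Drop T1: F uncovered — not redundant.
Drop T4: the rest still cover every element — redundant.
Drop T5: B uncovered — not redundant.
Drop T6: G uncovered — not redundant.
Drop T7: D uncovered — not redundant.
1 redundant: T4.

1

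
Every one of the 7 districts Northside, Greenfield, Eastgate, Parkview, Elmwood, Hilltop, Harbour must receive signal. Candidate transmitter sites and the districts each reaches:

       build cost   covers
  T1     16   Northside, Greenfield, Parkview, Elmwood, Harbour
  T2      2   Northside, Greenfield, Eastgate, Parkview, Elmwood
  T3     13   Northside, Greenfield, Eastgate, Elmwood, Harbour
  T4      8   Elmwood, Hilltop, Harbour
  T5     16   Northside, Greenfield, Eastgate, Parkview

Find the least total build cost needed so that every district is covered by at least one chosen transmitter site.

T2, T4 cover every district at build cost 2 + 8 = 10.
Any cover uses at least 2 transmitter sites; among all covering selections none totals below 10.

10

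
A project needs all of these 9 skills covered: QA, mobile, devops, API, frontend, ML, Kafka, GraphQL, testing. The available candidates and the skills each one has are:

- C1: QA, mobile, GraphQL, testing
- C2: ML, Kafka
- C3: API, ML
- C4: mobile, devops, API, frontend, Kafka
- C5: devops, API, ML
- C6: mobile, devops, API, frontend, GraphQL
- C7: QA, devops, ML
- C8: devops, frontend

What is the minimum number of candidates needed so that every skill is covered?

C1, C2, C4 together cover {QA, mobile, devops, API, frontend, ML, Kafka, GraphQL, testing} — every skill.
No 2 of the 8 candidates cover everything (all 28 pairs fall short), so 3 is minimum.

3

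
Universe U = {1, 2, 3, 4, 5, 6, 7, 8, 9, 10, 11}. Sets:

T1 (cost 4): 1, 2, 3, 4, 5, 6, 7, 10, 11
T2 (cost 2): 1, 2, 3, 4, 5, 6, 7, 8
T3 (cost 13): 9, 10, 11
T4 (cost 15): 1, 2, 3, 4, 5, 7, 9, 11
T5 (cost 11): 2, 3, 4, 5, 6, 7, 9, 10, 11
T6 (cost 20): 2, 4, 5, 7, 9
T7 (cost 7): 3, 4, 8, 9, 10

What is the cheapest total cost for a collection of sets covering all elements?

11

T1, T7 cover every element at cost 4 + 7 = 11.
Any cover uses at least 2 sets; among all covering selections none totals below 11.
Greedy by coverage-per-cost would pick T2, T1, T7 for 13 — worse than the optimum 11.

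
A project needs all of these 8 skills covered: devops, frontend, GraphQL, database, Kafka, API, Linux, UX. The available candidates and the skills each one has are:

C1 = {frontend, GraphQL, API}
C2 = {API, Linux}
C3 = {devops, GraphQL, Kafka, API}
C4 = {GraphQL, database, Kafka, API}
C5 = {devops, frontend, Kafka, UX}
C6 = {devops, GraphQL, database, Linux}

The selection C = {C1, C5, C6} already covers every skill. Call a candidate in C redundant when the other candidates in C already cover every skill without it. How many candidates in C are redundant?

Drop C1: API uncovered — not redundant.
Drop C5: Kafka, UX uncovered — not redundant.
Drop C6: database, Linux uncovered — not redundant.
None of the candidates in C is redundant.

0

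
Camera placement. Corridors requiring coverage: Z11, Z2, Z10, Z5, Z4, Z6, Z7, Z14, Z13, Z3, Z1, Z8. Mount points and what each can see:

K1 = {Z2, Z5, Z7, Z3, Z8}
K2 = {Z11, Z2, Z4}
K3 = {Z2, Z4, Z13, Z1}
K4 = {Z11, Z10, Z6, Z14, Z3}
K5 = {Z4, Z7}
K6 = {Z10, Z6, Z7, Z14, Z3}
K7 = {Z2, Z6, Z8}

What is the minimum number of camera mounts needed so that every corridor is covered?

3

K1, K3, K4 together cover {Z11, Z2, Z10, Z5, Z4, Z6, Z7, Z14, Z13, Z3, Z1, Z8} — every corridor.
No 2 of the 7 camera mounts cover everything (all 21 pairs fall short), so 3 is minimum.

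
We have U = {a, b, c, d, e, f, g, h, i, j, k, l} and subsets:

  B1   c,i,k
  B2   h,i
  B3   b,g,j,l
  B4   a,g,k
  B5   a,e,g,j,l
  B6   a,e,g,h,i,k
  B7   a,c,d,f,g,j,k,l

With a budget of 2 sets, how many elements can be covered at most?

11

Choosing B6, B7 covers {a, c, d, e, f, g, h, i, j, k, l} — 11 elements.
No choice of 2 sets does better; here b is left uncovered.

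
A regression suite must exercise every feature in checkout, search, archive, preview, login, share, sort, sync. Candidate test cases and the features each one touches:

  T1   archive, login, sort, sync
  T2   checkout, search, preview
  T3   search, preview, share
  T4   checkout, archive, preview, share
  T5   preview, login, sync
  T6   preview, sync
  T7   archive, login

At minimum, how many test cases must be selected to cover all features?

T1, T2, T3 together cover {checkout, search, archive, preview, login, share, sort, sync} — every feature.
No 2 of the 7 test cases cover everything (all 21 pairs fall short), so 3 is minimum.

3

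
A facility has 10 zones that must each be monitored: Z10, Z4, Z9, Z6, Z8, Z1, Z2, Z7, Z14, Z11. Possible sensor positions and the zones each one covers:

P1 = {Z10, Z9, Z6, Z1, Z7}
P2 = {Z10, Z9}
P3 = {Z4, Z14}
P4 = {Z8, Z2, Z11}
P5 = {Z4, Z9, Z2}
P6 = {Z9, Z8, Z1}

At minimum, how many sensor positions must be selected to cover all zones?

3

P1, P3, P4 together cover {Z10, Z4, Z9, Z6, Z8, Z1, Z2, Z7, Z14, Z11} — every zone.
No 2 of the 6 sensor positions cover everything (all 15 pairs fall short), so 3 is minimum.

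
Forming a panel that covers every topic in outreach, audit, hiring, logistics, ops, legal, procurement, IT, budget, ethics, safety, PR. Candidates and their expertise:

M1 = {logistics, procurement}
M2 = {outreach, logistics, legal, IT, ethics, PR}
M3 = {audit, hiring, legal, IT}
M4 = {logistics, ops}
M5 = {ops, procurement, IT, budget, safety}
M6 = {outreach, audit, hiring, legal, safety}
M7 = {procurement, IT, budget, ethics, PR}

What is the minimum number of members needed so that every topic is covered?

3

M2, M3, M5 together cover {outreach, audit, hiring, logistics, ops, legal, procurement, IT, budget, ethics, safety, PR} — every topic.
No 2 of the 7 members cover everything (all 21 pairs fall short), so 3 is minimum.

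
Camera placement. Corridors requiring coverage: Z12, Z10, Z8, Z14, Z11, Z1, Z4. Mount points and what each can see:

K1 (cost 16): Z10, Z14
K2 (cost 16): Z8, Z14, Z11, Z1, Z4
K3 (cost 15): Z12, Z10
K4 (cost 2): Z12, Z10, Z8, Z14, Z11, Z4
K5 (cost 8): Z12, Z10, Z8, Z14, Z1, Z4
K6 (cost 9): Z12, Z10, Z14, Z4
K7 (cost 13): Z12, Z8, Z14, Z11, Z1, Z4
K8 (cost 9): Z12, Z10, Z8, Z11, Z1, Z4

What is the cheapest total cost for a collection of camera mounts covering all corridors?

10

K4, K5 cover every corridor at cost 2 + 8 = 10.
Any cover uses at least 2 camera mounts; among all covering selections none totals below 10.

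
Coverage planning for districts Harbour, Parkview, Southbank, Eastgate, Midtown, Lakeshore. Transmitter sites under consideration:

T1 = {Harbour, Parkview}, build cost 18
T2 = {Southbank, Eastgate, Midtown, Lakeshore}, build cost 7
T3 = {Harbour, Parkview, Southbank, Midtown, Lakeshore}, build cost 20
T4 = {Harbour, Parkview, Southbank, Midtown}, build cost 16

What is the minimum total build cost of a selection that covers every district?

T2, T4 cover every district at build cost 7 + 16 = 23.
Any cover uses at least 2 transmitter sites; among all covering selections none totals below 23.

23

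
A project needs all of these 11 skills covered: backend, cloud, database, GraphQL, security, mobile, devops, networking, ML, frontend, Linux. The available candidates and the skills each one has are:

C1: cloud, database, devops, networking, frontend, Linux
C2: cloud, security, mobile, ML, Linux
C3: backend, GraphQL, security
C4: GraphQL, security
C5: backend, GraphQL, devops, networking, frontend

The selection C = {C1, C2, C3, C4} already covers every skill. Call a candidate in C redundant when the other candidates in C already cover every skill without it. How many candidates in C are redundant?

1

Drop C1: database, devops, networking, frontend uncovered — not redundant.
Drop C2: mobile, ML uncovered — not redundant.
Drop C3: backend uncovered — not redundant.
Drop C4: the rest still cover every skill — redundant.
1 redundant: C4.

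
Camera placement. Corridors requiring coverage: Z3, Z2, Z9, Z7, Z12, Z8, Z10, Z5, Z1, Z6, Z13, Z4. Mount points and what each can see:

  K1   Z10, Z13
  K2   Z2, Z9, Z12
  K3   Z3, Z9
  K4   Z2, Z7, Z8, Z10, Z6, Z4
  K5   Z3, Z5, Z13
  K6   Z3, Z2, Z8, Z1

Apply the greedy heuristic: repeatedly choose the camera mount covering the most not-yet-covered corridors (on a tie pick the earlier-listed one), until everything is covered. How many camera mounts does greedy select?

Pick 1: K4 covers 6 new corridors (Z2, Z7, Z8, Z10, Z6, Z4).
Pick 2: K5 covers 3 new corridors (Z3, Z5, Z13).
Pick 3: K2 covers 2 new corridors (Z9, Z12).
Pick 4: K6 covers 1 new corridors (Z1).
Greedy uses 4 camera mounts.

4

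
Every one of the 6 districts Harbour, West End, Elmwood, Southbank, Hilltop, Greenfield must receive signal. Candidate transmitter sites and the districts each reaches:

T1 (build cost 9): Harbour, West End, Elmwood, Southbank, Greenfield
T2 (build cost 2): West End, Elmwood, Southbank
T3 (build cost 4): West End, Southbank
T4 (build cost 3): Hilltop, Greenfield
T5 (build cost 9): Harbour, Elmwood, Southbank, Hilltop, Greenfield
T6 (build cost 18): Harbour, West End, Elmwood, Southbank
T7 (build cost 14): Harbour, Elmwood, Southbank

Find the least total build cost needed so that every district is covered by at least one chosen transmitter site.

T2, T5 cover every district at build cost 2 + 9 = 11.
Any cover uses at least 2 transmitter sites; among all covering selections none totals below 11.
Greedy by coverage-per-build cost would pick T2, T4, T1 for 14 — worse than the optimum 11.

11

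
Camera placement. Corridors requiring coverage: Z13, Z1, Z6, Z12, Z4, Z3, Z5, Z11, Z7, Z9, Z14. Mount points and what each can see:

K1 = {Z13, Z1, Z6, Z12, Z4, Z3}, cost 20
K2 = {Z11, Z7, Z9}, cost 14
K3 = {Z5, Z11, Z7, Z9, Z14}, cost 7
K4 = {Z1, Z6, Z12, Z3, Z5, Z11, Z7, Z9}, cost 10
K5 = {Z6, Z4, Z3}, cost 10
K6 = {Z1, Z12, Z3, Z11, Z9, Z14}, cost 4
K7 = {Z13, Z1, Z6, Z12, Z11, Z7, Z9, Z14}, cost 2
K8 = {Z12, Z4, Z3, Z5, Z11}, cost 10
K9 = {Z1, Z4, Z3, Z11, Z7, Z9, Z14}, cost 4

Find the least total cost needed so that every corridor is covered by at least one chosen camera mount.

K7, K8 cover every corridor at cost 2 + 10 = 12.
Any cover uses at least 2 camera mounts; among all covering selections none totals below 12.
Greedy by coverage-per-cost would pick K7, K9, K3 for 13 — worse than the optimum 12.

12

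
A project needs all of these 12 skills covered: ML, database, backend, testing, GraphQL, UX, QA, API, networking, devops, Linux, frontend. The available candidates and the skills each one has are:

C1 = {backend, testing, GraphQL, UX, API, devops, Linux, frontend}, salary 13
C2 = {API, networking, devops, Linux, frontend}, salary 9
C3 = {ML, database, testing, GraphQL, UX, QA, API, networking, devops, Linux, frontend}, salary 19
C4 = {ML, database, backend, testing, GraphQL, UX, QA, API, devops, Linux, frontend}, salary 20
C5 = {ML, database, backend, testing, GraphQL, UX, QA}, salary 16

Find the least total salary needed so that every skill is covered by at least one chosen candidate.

C2, C5 cover every skill at salary 9 + 16 = 25.
Any cover uses at least 2 candidates; among all covering selections none totals below 25.

25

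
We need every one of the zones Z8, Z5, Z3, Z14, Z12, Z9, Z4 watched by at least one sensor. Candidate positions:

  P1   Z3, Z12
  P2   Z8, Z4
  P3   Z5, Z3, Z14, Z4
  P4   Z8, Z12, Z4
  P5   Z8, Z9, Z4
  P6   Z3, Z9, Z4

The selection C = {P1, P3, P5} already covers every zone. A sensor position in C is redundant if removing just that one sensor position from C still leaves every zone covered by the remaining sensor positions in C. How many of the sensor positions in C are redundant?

Drop P1: Z12 uncovered — not redundant.
Drop P3: Z5, Z14 uncovered — not redundant.
Drop P5: Z8, Z9 uncovered — not redundant.
None of the sensor positions in C is redundant.

0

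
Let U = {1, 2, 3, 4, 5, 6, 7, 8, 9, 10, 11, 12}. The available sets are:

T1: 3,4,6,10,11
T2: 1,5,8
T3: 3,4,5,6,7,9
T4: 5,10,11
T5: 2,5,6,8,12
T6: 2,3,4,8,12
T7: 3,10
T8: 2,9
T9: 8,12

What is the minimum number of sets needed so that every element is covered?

T1, T2, T3, T5 together cover {1, 2, 3, 4, 5, 6, 7, 8, 9, 10, 11, 12} — every element.
No 3 of the 9 sets cover everything (all 84 triples fall short), so 4 is minimum.

4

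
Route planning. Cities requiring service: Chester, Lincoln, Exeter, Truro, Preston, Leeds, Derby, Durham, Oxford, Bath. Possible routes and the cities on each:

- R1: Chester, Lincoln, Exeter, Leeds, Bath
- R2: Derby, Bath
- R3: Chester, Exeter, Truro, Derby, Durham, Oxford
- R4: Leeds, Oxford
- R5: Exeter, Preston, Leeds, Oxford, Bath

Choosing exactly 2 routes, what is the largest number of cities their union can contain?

Choosing R1, R3 covers {Chester, Lincoln, Exeter, Truro, Leeds, Derby, Durham, Oxford, Bath} — 9 cities.
No choice of 2 routes does better; here Preston is left uncovered.

9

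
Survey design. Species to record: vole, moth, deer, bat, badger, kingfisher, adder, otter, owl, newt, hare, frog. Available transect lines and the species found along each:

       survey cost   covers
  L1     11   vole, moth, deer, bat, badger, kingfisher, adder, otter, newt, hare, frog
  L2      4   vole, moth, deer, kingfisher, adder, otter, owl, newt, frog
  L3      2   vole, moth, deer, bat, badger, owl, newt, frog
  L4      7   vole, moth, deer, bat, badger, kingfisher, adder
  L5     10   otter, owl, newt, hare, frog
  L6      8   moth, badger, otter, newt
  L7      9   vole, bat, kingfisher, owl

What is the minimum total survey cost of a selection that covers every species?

L1, L3 cover every species at survey cost 11 + 2 = 13.
Any cover uses at least 2 transects; among all covering selections none totals below 13.
Greedy by coverage-per-survey cost would pick L3, L2, L5 for 16 — worse than the optimum 13.

13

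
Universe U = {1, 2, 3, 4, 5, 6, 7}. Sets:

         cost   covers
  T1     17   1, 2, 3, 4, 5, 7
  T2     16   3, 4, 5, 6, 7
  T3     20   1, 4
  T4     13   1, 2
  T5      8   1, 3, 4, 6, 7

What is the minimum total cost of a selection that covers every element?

25

T1, T5 cover every element at cost 17 + 8 = 25.
Any cover uses at least 2 sets; among all covering selections none totals below 25.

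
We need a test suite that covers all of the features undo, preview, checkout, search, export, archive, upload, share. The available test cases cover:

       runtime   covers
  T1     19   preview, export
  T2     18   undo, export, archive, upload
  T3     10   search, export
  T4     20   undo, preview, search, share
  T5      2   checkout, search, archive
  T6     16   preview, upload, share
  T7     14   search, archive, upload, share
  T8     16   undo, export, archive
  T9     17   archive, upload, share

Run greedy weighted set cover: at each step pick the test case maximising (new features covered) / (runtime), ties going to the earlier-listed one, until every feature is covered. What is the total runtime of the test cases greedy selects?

Pick 1: T5 adds 3 new (checkout, search, archive) at runtime 2 (ratio 3/2).
Pick 2: T6 adds 3 new (preview, upload, share) at runtime 16 (ratio 3/16).
Pick 3: T8 adds 2 new (undo, export) at runtime 16 (ratio 2/16).
Greedy total runtime: 2 + 16 + 16 = 34.

34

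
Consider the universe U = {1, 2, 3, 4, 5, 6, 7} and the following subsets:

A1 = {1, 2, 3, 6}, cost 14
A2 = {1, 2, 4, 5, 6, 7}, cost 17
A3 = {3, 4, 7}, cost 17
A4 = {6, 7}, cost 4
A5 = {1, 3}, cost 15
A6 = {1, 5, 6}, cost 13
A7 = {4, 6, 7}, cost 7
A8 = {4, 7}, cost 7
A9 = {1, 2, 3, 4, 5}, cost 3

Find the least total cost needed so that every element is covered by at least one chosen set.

7

A4, A9 cover every element at cost 4 + 3 = 7.
Any cover uses at least 2 sets; among all covering selections none totals below 7.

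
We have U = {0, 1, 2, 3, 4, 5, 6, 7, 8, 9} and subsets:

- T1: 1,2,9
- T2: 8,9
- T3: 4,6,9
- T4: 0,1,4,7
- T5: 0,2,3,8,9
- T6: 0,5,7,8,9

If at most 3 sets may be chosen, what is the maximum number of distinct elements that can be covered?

Choosing T1, T3, T6 covers {0, 1, 2, 4, 5, 6, 7, 8, 9} — 9 elements.
No choice of 3 sets does better; here 3 is left uncovered.

9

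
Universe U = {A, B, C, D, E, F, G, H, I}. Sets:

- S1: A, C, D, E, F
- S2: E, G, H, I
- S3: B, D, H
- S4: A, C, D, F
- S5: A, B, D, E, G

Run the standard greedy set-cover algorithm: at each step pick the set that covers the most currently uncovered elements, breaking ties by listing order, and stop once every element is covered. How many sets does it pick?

3

Pick 1: S1 covers 5 new elements (A, C, D, E, F).
Pick 2: S2 covers 3 new elements (G, H, I).
Pick 3: S3 covers 1 new elements (B).
Greedy uses 3 sets.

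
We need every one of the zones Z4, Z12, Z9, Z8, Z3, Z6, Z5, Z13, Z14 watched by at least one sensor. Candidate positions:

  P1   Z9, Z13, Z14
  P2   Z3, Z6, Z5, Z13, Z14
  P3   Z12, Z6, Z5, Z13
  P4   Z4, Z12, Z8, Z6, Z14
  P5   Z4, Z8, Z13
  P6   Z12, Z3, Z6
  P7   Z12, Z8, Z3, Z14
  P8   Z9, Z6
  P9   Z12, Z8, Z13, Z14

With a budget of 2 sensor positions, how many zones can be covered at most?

8

Choosing P2, P4 covers {Z4, Z12, Z8, Z3, Z6, Z5, Z13, Z14} — 8 zones.
No choice of 2 sensor positions does better; here Z9 is left uncovered.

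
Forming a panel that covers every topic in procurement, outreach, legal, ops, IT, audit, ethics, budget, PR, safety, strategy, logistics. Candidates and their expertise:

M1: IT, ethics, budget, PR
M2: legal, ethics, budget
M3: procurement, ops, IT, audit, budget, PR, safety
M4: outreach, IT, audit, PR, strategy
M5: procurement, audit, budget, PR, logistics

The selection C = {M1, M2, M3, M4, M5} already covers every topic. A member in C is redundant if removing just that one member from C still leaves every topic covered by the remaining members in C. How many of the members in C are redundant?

Drop M1: the rest still cover every topic — redundant.
Drop M2: legal uncovered — not redundant.
Drop M3: ops, safety uncovered — not redundant.
Drop M4: outreach, strategy uncovered — not redundant.
Drop M5: logistics uncovered — not redundant.
1 redundant: M1.

1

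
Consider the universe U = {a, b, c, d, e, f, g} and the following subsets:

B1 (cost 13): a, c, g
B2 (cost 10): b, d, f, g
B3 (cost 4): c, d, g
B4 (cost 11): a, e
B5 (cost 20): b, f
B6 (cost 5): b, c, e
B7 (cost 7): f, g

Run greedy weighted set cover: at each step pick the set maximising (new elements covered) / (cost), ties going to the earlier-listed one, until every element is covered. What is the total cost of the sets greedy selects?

27

Pick 1: B3 adds 3 new (c, d, g) at cost 4 (ratio 3/4).
Pick 2: B6 adds 2 new (b, e) at cost 5 (ratio 2/5).
Pick 3: B7 adds 1 new (f) at cost 7 (ratio 1/7).
Pick 4: B4 adds 1 new (a) at cost 11 (ratio 1/11).
Greedy total cost: 4 + 5 + 7 + 11 = 27. (The true optimum is 25, so greedy overshoots here.)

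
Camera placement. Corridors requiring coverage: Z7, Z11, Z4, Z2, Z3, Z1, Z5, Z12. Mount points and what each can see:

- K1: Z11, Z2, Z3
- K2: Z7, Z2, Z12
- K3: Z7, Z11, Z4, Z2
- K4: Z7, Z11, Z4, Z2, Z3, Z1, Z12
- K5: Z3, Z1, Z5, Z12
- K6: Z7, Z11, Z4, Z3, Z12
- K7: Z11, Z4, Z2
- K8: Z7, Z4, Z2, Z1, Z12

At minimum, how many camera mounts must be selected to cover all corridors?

K3, K5 together cover {Z7, Z11, Z4, Z2, Z3, Z1, Z5, Z12} — every corridor.
No single camera mount contains all 8 corridors, so 2 is optimal.

2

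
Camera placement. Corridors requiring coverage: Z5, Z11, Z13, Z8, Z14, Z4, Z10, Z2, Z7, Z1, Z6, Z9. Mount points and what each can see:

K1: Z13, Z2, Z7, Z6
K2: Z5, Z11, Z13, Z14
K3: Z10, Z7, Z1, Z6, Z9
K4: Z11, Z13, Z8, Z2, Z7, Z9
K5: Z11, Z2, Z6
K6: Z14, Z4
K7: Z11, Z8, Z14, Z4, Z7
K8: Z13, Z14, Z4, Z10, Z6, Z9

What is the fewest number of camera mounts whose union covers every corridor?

K1, K2, K3, K7 together cover {Z5, Z11, Z13, Z8, Z14, Z4, Z10, Z2, Z7, Z1, Z6, Z9} — every corridor.
No 3 of the 8 camera mounts cover everything (all 56 triples fall short), so 4 is minimum.

4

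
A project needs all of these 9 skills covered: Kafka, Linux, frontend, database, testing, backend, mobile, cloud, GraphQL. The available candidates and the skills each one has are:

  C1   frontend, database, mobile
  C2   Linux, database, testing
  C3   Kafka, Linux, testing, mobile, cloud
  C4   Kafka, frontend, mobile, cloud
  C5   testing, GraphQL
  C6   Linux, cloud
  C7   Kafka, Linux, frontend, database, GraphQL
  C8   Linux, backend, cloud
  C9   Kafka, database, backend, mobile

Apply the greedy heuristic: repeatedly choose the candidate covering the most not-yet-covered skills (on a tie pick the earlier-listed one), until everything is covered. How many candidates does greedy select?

Pick 1: C3 covers 5 new skills (Kafka, Linux, testing, mobile, cloud).
Pick 2: C7 covers 3 new skills (frontend, database, GraphQL).
Pick 3: C8 covers 1 new skills (backend).
Greedy uses 3 candidates.

3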